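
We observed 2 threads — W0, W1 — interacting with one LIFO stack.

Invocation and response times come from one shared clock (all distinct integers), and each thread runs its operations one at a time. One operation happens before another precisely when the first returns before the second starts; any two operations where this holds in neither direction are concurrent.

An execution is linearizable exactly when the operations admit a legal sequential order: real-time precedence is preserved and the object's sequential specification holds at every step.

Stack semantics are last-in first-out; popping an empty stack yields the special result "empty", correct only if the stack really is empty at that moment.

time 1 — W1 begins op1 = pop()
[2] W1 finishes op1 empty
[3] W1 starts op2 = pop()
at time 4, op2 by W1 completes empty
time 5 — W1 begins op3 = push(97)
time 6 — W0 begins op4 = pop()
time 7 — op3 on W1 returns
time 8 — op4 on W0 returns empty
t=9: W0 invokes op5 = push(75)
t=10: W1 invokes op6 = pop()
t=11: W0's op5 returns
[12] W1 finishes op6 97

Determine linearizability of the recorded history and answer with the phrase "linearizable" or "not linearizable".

linearizable

one valid linearization: op1, op2, op4, op3, op6, op5
after step 1 (op1 pop() → empty): stack <>
after step 2 (op2 pop() → empty): stack <>
after step 3 (op4 pop() → empty): stack <>
after step 4 (op3 push(97)): stack <97>
after step 5 (op6 pop() → 97): stack <>
after step 6 (op5 push(75)): stack <75>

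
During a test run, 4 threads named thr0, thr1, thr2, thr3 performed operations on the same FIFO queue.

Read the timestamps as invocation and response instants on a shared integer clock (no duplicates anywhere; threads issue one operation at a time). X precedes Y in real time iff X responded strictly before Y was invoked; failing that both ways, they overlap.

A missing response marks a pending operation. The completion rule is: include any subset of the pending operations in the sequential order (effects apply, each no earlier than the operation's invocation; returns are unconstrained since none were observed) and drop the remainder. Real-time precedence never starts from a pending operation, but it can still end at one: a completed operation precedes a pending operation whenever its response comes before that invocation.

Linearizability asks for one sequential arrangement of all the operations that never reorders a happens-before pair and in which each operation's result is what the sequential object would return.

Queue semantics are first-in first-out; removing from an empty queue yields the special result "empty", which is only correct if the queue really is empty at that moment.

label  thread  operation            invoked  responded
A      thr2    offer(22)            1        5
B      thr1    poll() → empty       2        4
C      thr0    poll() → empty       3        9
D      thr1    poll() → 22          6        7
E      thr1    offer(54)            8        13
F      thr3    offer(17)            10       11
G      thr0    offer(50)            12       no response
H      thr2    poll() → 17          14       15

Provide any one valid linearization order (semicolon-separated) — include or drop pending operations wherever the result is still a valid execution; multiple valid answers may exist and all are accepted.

B; A; D; C; F; E; G; H

step 1: B poll() → empty — queue <>
step 2: A offer(22) — queue <22>
step 3: D poll() → 22 — queue <>
step 4: C poll() → empty — queue <>
step 5: F offer(17) — queue <17>
step 6: E offer(54) — queue <17,54>
step 7: G offer(50) (pending, included) — queue <17,54,50>
step 8: H poll() → 17 — queue <54,50>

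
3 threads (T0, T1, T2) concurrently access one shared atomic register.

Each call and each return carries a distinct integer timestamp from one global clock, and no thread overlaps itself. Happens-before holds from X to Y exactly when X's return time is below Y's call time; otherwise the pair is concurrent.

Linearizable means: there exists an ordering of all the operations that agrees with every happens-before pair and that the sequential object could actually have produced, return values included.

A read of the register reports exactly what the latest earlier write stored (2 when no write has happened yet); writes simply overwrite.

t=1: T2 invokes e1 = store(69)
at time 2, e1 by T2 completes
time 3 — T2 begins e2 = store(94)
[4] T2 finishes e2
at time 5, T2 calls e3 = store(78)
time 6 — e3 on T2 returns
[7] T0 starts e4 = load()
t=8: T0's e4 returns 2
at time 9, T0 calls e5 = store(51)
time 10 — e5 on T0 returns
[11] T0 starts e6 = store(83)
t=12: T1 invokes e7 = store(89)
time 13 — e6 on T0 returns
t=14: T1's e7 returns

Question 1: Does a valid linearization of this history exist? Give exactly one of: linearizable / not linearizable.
cut after 7 events: linearizable; cut after 8 events (e4 responds, time 8): not linearizable
exactly one order of the 4 completed ops respects real time; the atomic register replay fails
for example e1, e2, e3, e4 fails at step 4: e4 load() → 2 is not legal there

not linearizable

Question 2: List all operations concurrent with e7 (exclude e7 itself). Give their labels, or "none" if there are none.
concurrent with e7 ([12,14]): every op whose interval crosses 12..14
e1 [1,2]: before
e2 [3,4]: before
e3 [5,6]: before
e4 [7,8]: before
e5 [9,10]: before
e6 [11,13]: concurrent

e6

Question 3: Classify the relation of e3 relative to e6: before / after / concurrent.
e3 spans [5,6], e6 spans [11,13]
resp(e3)=6 < inv(e6)=11

before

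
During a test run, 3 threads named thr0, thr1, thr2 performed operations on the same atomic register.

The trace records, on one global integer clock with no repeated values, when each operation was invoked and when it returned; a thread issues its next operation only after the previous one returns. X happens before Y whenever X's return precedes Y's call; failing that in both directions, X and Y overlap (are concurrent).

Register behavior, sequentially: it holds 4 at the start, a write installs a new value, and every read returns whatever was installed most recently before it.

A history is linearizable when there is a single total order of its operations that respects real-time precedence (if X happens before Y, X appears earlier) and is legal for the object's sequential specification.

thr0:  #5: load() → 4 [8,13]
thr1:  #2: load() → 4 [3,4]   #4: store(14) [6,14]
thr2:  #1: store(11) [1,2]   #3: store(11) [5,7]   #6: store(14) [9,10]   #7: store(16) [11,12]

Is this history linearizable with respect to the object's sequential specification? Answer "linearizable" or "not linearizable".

events 1..3 are fine; event 4 — the response of #2 at time 4 — makes the prefix non-linearizable
exactly one order of the 2 completed ops respects real time; the atomic register replay fails
sample order #1, #2 stalls at step 2 — #2 load() → 4 has no legal effect

not linearizable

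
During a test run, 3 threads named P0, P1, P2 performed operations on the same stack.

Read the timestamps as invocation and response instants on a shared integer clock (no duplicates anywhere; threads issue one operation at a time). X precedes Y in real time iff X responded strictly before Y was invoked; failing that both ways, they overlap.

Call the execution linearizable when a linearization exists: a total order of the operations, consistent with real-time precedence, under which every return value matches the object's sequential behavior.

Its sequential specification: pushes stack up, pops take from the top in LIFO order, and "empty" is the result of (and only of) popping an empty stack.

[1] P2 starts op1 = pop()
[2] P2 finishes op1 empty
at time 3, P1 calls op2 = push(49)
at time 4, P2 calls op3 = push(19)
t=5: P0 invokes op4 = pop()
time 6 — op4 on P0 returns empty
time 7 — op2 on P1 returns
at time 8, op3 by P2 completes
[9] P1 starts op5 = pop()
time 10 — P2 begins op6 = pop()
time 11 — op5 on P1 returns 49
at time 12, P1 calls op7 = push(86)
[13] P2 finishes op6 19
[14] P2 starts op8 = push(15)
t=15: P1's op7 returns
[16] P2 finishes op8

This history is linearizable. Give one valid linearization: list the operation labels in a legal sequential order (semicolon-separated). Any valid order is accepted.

op1; op4; op2; op3; op6; op5; op7; op8

step 1: op1 pop() → empty — stack <>
step 2: op4 pop() → empty — stack <>
step 3: op2 push(49) — stack <49>
step 4: op3 push(19) — stack <49,19>
step 5: op6 pop() → 19 — stack <49>
step 6: op5 pop() → 49 — stack <>
step 7: op7 push(86) — stack <86>
step 8: op8 push(15) — stack <86,15>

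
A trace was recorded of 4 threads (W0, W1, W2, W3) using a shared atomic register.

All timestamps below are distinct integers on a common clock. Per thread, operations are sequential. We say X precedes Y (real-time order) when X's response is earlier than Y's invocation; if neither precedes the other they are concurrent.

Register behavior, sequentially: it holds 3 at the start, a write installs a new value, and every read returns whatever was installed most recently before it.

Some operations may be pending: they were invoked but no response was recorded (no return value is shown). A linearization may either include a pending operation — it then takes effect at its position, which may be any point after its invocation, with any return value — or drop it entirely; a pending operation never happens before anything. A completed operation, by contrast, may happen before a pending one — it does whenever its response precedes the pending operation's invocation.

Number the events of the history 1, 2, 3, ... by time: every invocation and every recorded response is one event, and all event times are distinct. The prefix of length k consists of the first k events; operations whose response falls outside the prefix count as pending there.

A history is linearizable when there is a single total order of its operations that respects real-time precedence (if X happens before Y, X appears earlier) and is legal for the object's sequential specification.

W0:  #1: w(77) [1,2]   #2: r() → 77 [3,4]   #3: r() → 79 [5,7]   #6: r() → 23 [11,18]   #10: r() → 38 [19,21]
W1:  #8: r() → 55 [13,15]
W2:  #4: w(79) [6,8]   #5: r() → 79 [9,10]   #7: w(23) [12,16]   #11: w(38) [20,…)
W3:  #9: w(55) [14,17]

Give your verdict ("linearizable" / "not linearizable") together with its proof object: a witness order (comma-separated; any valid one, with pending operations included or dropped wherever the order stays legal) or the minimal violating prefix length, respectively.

1. #1 w(77), leaving value 77
2. #2 r() → 77, leaving value 77
3. #4 w(79), leaving value 79
4. #3 r() → 79, leaving value 79
5. #5 r() → 79, leaving value 79
6. #7 w(23), leaving value 23
7. #6 r() → 23, leaving value 23
8. #9 w(55), leaving value 55
9. #8 r() → 55, leaving value 55
10. #11 w(38) (pending, included), leaving value 38
11. #10 r() → 38, leaving value 38

linearizable — witness: #1, #2, #4, #3, #5, #7, #6, #9, #8, #11, #10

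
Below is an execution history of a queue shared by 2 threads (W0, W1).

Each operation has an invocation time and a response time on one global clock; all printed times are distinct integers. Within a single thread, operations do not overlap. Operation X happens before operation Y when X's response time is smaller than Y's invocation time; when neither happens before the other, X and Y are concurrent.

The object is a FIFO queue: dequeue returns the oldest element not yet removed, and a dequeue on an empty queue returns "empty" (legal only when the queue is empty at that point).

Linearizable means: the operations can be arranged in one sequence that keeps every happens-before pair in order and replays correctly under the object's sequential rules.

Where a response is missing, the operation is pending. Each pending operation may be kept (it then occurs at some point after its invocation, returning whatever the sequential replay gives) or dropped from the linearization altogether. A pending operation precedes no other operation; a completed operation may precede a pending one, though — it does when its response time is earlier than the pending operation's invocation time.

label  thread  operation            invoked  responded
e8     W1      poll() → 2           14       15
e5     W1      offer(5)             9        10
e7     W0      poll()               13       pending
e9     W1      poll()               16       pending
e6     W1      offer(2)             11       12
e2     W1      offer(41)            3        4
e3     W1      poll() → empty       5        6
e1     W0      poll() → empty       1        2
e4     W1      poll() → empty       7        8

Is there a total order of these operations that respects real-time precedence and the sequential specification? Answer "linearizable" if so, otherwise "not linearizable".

through event 5 a valid linearization exists; event 6 (e3 responding at time 6) ends that
a single order respects real time; the 3 completed queue operations fail replay along it
take e1, e2, e3: step 3 already fails, because e3 poll() → empty cannot occur there

not linearizable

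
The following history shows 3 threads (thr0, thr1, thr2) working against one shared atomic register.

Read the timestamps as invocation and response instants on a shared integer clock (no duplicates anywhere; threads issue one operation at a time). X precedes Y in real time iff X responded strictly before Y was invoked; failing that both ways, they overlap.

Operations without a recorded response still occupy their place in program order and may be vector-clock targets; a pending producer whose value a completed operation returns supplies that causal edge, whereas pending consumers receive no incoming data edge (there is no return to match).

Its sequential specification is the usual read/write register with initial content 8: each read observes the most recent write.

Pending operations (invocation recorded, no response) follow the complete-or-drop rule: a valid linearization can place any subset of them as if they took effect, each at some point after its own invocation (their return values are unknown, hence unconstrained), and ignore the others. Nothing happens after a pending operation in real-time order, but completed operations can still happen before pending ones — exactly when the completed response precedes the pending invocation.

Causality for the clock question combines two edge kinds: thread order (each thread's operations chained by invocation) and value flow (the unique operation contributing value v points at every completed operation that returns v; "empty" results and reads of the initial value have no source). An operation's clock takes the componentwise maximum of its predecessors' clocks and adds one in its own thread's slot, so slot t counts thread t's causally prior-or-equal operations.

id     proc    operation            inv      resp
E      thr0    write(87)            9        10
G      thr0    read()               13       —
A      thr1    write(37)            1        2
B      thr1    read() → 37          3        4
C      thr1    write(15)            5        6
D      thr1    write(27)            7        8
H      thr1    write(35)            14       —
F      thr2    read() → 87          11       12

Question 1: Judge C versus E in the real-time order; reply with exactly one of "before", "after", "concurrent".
Answer: before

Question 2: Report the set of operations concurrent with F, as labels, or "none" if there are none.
Answer: none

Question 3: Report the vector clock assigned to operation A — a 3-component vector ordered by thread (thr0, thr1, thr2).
Answer: (0, 1, 0)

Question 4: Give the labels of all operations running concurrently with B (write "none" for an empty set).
Answer: none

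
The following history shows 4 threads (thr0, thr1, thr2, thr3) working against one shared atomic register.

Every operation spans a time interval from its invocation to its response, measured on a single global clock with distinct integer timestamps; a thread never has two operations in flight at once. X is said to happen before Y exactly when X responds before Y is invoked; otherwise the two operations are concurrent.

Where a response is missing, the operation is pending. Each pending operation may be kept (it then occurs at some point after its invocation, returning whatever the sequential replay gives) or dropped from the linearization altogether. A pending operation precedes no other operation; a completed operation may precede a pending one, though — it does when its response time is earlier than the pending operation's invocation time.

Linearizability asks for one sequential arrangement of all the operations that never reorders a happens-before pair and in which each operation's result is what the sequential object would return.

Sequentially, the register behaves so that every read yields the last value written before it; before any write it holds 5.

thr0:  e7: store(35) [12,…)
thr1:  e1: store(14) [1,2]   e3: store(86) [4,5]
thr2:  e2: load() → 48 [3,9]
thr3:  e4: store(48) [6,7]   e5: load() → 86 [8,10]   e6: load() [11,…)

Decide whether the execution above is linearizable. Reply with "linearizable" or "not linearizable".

events 1..9 are fine; event 10 — the response of e5 at time 10 — makes the prefix non-linearizable
every one of the 4 real-time-consistent orders over 5 completed atomic register ops fails the sequential spec
for example e1, e2, e3, e4, e5 fails at step 2: e2 load() → 48 is not legal there
for example e1, e3, e2, e4, e5 fails at step 3: e2 load() → 48 is not legal there

not linearizable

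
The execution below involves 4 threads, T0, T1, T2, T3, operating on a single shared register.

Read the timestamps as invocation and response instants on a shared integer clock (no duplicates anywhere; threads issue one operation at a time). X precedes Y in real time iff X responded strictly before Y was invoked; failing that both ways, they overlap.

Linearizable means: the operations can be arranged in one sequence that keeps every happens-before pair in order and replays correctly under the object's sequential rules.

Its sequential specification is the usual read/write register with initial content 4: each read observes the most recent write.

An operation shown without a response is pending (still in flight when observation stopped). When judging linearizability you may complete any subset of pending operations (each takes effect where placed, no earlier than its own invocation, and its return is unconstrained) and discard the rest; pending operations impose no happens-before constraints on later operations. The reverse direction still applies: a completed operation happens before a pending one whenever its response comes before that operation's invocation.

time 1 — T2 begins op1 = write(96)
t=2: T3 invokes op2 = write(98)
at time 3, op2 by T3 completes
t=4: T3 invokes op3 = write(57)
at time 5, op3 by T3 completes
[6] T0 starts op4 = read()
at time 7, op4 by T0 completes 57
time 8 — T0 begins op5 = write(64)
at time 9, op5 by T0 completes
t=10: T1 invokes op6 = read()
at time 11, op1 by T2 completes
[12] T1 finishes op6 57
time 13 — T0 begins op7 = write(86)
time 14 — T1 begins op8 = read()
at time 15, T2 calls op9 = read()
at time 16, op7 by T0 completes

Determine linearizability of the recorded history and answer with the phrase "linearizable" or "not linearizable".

not linearizable

events 1..11 are fine; event 12 — the response of op6 at time 12 — makes the prefix non-linearizable
6 completed operations, 6 real-time-consistent orders — every register replay fails
one such order, op1, op2, op3, op4, op5, op6, breaks at step 6 where op6 read() → 57 is illegal
one such order, op2, op1, op3, op4, op5, op6, breaks at step 6 where op6 read() → 57 is illegal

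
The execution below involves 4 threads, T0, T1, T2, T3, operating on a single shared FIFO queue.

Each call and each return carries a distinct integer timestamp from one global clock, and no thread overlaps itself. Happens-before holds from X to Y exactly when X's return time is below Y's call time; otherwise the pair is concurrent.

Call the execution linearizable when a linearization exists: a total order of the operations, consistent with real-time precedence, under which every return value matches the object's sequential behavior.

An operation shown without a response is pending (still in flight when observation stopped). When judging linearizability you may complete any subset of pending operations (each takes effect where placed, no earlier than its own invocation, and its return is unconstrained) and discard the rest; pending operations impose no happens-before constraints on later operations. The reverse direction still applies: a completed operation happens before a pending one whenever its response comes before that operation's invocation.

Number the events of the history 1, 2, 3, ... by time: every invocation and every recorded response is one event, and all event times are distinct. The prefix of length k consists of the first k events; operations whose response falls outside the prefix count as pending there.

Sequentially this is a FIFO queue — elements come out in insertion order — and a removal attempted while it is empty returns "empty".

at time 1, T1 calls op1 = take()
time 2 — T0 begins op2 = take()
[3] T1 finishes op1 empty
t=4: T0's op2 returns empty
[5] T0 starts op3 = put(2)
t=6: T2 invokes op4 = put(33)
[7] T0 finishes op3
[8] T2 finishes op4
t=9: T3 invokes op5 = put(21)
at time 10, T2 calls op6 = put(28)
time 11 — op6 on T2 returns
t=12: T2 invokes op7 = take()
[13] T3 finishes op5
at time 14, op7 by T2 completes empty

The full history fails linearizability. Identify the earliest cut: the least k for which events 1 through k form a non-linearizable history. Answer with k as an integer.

events 1..13 are linearizable, e.g. via op1, op2, op3, op4, op5, op6:
1. op1 take() → empty, leaving queue <>
2. op2 take() → empty, leaving queue <>
3. op3 put(2), leaving queue <2>
4. op4 put(33), leaving queue <2,33>
5. op5 put(21), leaving queue <2,33,21>
6. op6 put(28), leaving queue <2,33,21,28>
event 14 — op7's response, time 14 — after it, nothing linearizes
e.g. op1, op2, op3, op4, op5, op6, op7: illegal at step 7, since op7 take() → empty cannot apply there
e.g. op1, op2, op3, op4, op6, op5, op7: illegal at step 7, since op7 take() → empty cannot apply there

14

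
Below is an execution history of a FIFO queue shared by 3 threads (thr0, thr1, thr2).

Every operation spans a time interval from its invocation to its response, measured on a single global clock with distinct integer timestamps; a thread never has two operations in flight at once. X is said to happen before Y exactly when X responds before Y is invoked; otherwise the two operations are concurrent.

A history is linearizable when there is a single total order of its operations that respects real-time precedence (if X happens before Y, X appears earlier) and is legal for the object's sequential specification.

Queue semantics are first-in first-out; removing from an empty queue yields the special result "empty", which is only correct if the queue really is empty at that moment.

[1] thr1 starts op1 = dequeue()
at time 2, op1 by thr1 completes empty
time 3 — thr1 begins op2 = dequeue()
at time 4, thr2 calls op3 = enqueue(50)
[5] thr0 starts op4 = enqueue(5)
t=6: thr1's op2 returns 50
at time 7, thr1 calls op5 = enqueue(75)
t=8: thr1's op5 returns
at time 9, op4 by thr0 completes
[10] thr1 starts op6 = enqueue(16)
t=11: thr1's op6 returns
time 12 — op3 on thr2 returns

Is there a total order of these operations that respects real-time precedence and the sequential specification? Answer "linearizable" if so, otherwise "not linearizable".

linearizable

one valid linearization: op1, op3, op2, op4, op5, op6
1. op1 dequeue() → empty, leaving queue <>
2. op3 enqueue(50), leaving queue <50>
3. op2 dequeue() → 50, leaving queue <>
4. op4 enqueue(5), leaving queue <5>
5. op5 enqueue(75), leaving queue <5,75>
6. op6 enqueue(16), leaving queue <5,75,16>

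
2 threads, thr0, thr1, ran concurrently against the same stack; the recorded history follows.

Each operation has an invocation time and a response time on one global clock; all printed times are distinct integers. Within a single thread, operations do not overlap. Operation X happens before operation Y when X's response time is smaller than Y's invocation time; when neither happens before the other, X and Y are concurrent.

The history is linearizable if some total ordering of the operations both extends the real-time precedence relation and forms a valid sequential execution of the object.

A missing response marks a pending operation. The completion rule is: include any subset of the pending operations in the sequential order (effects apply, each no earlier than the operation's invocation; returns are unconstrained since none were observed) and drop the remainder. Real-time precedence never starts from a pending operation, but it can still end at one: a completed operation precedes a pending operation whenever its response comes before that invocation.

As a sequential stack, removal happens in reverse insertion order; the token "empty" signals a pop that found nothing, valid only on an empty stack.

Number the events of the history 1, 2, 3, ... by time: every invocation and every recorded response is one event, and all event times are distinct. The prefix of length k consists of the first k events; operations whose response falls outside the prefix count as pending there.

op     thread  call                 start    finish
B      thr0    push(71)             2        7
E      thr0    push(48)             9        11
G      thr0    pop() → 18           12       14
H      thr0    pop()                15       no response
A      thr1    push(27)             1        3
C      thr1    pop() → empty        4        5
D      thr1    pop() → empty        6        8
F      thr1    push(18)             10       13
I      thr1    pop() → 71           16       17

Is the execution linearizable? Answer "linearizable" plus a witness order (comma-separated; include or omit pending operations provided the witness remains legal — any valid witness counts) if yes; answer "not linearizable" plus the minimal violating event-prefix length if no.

events 1..4 are fine; event 5 — the response of C at time 5 — makes the prefix non-linearizable
a single order respects real time; the 2 completed stack operations fail replay along it
include/drop combinations of the 1 pending operation (B) were all tried; none helps
one such order, A, C (pending dropped), breaks at step 2 where C pop() → empty is illegal

not linearizable — minimal violating prefix: 5 events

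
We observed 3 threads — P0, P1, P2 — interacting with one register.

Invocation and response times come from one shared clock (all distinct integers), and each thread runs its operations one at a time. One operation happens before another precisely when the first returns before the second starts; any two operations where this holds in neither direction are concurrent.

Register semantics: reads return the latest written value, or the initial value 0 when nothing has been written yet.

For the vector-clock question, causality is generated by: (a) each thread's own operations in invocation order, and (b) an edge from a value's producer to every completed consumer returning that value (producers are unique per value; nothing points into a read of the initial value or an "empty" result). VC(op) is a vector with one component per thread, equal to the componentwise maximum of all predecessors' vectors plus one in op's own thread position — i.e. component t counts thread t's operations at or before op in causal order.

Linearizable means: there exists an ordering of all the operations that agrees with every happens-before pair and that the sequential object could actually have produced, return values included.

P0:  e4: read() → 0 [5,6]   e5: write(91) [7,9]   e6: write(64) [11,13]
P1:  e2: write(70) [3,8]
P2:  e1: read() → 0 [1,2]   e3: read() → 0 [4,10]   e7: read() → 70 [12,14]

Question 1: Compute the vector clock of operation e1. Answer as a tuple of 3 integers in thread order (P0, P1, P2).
Answer: (0, 0, 1)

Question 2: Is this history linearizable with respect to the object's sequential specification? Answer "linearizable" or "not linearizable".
linearizable

witness order: e1, e3, e4, e5, e2, e7, e6
1. e1 read() → 0, leaving value 0
2. e3 read() → 0, leaving value 0
3. e4 read() → 0, leaving value 0
4. e5 write(91), leaving value 91
5. e2 write(70), leaving value 70
6. e7 read() → 70, leaving value 70
7. e6 write(64), leaving value 64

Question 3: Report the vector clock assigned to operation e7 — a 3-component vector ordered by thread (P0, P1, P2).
Answer: (0, 1, 3)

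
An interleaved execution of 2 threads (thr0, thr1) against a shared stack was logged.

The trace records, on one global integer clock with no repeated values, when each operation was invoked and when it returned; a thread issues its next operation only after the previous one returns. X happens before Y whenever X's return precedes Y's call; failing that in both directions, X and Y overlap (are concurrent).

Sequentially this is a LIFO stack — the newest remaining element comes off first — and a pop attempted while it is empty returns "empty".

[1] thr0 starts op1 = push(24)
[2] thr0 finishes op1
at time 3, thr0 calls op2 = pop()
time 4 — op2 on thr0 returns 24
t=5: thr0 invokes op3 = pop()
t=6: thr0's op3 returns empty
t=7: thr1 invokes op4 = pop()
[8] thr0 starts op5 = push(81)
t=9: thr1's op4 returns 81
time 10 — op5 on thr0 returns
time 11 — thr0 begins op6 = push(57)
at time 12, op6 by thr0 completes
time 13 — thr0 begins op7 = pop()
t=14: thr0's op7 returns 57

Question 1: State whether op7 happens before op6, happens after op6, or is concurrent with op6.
op7 spans [13,14], op6 spans [11,12]
resp(op6)=12 < inv(op7)=13

after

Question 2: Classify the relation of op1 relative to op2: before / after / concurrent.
op1 spans [1,2], op2 spans [3,4]
resp(op1)=2 < inv(op2)=3

before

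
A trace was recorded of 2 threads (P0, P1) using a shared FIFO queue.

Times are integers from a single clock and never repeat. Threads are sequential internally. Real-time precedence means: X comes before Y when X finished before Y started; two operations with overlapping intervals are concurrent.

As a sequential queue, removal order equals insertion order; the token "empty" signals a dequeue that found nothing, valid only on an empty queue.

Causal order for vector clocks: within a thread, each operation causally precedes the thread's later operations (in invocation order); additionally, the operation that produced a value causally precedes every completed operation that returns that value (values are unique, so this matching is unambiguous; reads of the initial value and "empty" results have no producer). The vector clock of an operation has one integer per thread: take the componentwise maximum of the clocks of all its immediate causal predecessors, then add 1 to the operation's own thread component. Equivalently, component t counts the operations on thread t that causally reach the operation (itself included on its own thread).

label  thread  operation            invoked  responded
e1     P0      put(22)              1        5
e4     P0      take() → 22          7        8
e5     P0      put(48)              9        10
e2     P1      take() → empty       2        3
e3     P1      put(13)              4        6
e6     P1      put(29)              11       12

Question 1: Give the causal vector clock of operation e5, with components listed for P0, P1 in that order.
(3, 0)

e2, invoked 2, has no incoming edges; only P1's bump applies → (0, 1)
e1, invoked 1, has no incoming edges; only P0's bump applies → (1, 0)
from VC(e2)=(0, 1), e3 (invoked 4) maxes components and bumps P1 → (0, 2)
from VC(e1)=(1, 0), e4 (invoked 7) maxes components and bumps P0 → (2, 0)
from VC(e3)=(0, 2), e6 (invoked 11) maxes components and bumps P1 → (0, 3)
from VC(e4)=(2, 0), e5 (invoked 9) maxes components and bumps P0 → (3, 0)
target: VC(e5) = (3, 0)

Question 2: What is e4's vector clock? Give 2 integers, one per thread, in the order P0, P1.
(2, 0)

e2 (invocation 2): nothing precedes it; P1's component alone gives (0, 1)
e1 (invocation 1): nothing precedes it; P0's component alone gives (1, 0)
invoked at 4, e3 merges VC(e2)=(0, 1) and bumps P1's slot → (0, 2)
invoked at 7, e4 merges VC(e1)=(1, 0) and bumps P0's slot → (2, 0)
invoked at 11, e6 merges VC(e3)=(0, 2) and bumps P1's slot → (0, 3)
invoked at 9, e5 merges VC(e4)=(2, 0) and bumps P0's slot → (3, 0)
target: VC(e4) = (2, 0)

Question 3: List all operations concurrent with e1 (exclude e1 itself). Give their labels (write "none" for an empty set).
e2, e3

concurrent with e1 ([1,5]): every op whose interval crosses 1..5
e2 [2,3]: concurrent
e3 [4,6]: concurrent
e4 [7,8]: after
e5 [9,10]: after
e6 [11,12]: after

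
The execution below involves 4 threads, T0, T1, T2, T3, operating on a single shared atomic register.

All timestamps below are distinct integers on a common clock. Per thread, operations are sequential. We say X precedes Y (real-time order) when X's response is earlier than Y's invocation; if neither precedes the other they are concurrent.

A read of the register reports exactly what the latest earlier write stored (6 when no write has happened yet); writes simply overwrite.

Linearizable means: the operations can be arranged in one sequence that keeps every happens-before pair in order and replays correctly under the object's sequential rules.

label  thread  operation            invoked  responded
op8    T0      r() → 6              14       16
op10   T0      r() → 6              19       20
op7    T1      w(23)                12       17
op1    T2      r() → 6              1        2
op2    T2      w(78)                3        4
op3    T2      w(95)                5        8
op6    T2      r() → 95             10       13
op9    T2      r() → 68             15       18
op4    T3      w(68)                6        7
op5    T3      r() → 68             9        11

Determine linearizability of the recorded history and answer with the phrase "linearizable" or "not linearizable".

not linearizable

cut after 12 events: linearizable; cut after 13 events (op6 responds, time 13): not linearizable
4 orders of the 6 completed atomic register ops respect real time; none is legal
include/drop combinations of the 1 pending operation (op7) were all tried; none helps
e.g. op1, op2, op3, op4, op5, op6 (pending dropped): illegal at step 6, since op6 r() → 95 cannot apply there
e.g. op1, op2, op3, op4, op6, op5 (pending dropped): illegal at step 5, since op6 r() → 95 cannot apply there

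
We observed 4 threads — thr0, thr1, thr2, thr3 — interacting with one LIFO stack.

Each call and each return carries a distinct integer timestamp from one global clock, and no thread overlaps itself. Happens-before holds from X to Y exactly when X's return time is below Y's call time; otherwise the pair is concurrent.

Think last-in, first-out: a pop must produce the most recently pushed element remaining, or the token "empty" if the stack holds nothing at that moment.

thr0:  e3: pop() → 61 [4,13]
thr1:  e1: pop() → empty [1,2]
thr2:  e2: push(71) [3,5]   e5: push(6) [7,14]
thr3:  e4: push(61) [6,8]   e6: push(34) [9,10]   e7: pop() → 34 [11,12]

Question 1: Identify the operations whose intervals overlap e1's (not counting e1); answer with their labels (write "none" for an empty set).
Answer: none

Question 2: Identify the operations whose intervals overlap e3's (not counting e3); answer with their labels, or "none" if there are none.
Answer: e2, e4, e5, e6, e7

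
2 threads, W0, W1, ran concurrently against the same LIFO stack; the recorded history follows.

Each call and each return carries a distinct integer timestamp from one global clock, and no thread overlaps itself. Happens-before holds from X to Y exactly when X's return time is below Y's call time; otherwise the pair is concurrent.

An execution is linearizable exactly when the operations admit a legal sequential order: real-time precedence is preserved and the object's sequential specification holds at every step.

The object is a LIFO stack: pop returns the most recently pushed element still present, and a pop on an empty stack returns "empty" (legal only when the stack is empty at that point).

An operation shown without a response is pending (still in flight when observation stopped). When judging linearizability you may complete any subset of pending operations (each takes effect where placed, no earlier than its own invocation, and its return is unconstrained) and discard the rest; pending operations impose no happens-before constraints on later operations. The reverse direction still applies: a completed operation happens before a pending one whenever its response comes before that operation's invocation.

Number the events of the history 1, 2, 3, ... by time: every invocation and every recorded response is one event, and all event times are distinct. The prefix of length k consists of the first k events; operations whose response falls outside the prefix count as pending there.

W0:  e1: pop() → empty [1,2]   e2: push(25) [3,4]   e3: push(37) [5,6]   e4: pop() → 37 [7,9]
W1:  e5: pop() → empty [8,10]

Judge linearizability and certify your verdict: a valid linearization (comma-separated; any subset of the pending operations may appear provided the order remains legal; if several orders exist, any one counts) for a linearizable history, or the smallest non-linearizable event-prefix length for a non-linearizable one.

not linearizable — minimal violating prefix: 10 events

already the first 10 events (up to e5's response at time 10) admit no linearization; the first 9 still do
checked exhaustively: 2 real-time-consistent orders of 5 completed operations, zero legal LIFO stack replays
sample order e1, e2, e3, e4, e5 stalls at step 5 — e5 pop() → empty has no legal effect
sample order e1, e2, e3, e5, e4 stalls at step 4 — e5 pop() → empty has no legal effect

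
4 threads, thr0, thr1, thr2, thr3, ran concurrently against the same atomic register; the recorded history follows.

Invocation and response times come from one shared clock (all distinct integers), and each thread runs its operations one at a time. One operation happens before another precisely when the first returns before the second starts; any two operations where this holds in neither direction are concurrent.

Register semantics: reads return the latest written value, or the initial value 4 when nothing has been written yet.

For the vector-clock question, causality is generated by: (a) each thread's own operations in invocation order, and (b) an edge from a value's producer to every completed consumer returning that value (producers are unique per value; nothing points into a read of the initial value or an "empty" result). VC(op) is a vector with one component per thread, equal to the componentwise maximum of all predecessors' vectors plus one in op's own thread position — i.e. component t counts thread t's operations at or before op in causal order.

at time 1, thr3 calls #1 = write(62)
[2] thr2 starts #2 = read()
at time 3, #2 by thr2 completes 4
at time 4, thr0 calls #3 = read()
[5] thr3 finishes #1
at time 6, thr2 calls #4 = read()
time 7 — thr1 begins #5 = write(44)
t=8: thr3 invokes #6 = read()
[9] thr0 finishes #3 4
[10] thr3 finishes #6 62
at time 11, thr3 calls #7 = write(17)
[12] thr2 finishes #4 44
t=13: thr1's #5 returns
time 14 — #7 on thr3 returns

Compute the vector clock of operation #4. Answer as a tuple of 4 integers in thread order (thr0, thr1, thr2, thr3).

VC(#1, invoked at 1): no causal predecessors; +1 on thr3 → (0, 0, 0, 1)
VC(#2, invoked at 2): no causal predecessors; +1 on thr2 → (0, 0, 1, 0)
VC(#5, invoked at 7): no causal predecessors; +1 on thr1 → (0, 1, 0, 0)
VC(#3, invoked at 4): no causal predecessors; +1 on thr0 → (1, 0, 0, 0)
#6 (invocation 8): componentwise max over VC(#1)=(0, 0, 0, 1), +1 at thr3, giving (0, 0, 0, 2)
#7 (invocation 11): componentwise max over VC(#6)=(0, 0, 0, 2), +1 at thr3, giving (0, 0, 0, 3)
#4 (invocation 6): componentwise max over VC(#2)=(0, 0, 1, 0), VC(#5)=(0, 1, 0, 0), +1 at thr2, giving (0, 1, 2, 0)
target: VC(#4) = (0, 1, 2, 0)

(0, 1, 2, 0)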